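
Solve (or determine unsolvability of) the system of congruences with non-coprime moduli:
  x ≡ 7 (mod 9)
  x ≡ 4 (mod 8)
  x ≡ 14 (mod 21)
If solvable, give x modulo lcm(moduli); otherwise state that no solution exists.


Moduli 9, 8, 21 are not pairwise coprime, so CRT works modulo lcm(m_i) when all pairwise compatibility conditions hold.
Pairwise compatibility: gcd(m_i, m_j) must divide a_i - a_j for every pair.
Merge one congruence at a time:
  Start: x ≡ 7 (mod 9).
  Combine with x ≡ 4 (mod 8): gcd(9, 8) = 1; 4 - 7 = -3, which IS divisible by 1, so compatible.
    Write x = 7 + 9·t and substitute into x ≡ 4 (mod 8): 9·t ≡ 4 − 7 = -3 (mod 8).
    Reduce coefficients mod 8: 1·t ≡ 5 (mod 8).
    So t ≡ 5 (mod 8).
    Then x = 7 + 9·5 = 52, valid modulo lcm(9, 8) = 72: x ≡ 52 (mod 72).
  Combine with x ≡ 14 (mod 21): gcd(72, 21) = 3, and 14 - 52 = -38 is NOT divisible by 3.
    ⇒ system is inconsistent (no integer solution).

No solution (the system is inconsistent).


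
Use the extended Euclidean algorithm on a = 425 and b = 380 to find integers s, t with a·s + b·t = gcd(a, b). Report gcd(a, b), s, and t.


Euclidean algorithm on (425, 380) — divide until remainder is 0:
  425 = 1 · 380 + 45
  380 = 8 · 45 + 20
  45 = 2 · 20 + 5
  20 = 4 · 5 + 0
gcd(425, 380) = 5.
Track Bezout coefficients alongside the remainders: start with r₀ = 425 = a·1 + b·0 (s = 1, t = 0) and r₁ = 380 = a·0 + b·1 (s = 0, t = 1); each new remainder r_{k+1} = r_{k-1} − q_k·r_k inherits s_{k+1} = s_{k-1} − q_k·s_k, t_{k+1} = t_{k-1} − q_k·t_k, so r_k = a·s_k + b·t_k at every step:
  q = 1: r = 45, s = 1 − 1·0 = 1, t = 0 − 1·1 = -1  (check: 425·1 + 380·(-1) = 45)
  q = 8: r = 20, s = 0 − 8·1 = -8, t = 1 − 8·(-1) = 9  (check: 425·(-8) + 380·9 = 20)
  q = 2: r = 5, s = 1 − 2·(-8) = 17, t = -1 − 2·9 = -19  (check: 425·17 + 380·(-19) = 5)
The row with r = 5 (the gcd) gives the Bezout coefficients s = 17, t = -19.
Result: 425 · (17) + 380 · (-19) = 5.

gcd(425, 380) = 5; s = 17, t = -19 (check: 425·17 + 380·(-19) = 5).


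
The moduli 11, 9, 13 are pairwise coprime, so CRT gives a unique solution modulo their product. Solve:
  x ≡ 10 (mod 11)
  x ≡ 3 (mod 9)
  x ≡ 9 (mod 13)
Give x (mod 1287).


Moduli 11, 9, 13 are pairwise coprime; by CRT there is a unique solution modulo M = 11 · 9 · 13 = 1287.
Solve pairwise, accumulating the modulus:
  Start with x ≡ 10 (mod 11).
  Combine with x ≡ 3 (mod 9): since gcd(11, 9) = 1, we get a unique residue mod 99.
    Write x = 10 + 11·t and substitute into x ≡ 3 (mod 9): 11·t ≡ 3 − 10 = -7 (mod 9).
    Reduce coefficients mod 9: 2·t ≡ 2 (mod 9).
    The inverse of 2 mod 9 is 5 (since 2·5 = 10 = 1·9 + 1), so t ≡ 5·2 = 10 ≡ 1 (mod 9).
    Then x = 10 + 11·1 = 21, valid modulo lcm(11, 9) = 99: x ≡ 21 (mod 99).
  Combine with x ≡ 9 (mod 13): since gcd(99, 13) = 1, we get a unique residue mod 1287.
    Write x = 21 + 99·t and substitute into x ≡ 9 (mod 13): 99·t ≡ 9 − 21 = -12 (mod 13).
    Reduce coefficients mod 13: 8·t ≡ 1 (mod 13).
    The inverse of 8 mod 13 is 5 (since 8·5 = 40 = 3·13 + 1), so t ≡ 5·1 = 5 ≡ 5 (mod 13).
    Then x = 21 + 99·5 = 516, valid modulo lcm(99, 13) = 1287: x ≡ 516 (mod 1287).
Verify: 516 mod 11 = 10 ✓, 516 mod 9 = 3 ✓, 516 mod 13 = 9 ✓.

x ≡ 516 (mod 1287).


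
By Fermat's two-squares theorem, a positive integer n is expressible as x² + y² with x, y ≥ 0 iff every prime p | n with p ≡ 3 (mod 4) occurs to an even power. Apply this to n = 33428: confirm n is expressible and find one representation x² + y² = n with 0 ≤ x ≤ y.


Step 1: Factor n = 33428 = 2^2 · 61 · 137.
Step 2: Check the mod-4 condition on each prime factor: 2 = 2 (special); 61 ≡ 1 (mod 4), exponent 1; 137 ≡ 1 (mod 4), exponent 1.
All primes ≡ 3 (mod 4) appear to even exponent (or don't appear), so by the two-squares theorem n IS expressible as a sum of two squares.
Step 3: Build a representation. Group n = k² · m with k = 2 and m = 61 · 137 = 8357 (a product of primes ≡ 1 (mod 4)); a representation of m scales to one of n via (k·x)² + (k·y)² = k²(x² + y²). Each prime p ≡ 1 (mod 4) is itself a sum of two squares; find a² by testing p − a² for a perfect square:
  61: 61 − 1² = 60, 61 − 2² = 57, 61 − 3² = 52, 61 − 4² = 45, 61 − 5² = 36 = 6² ⇒ 61 = 5² + 6².
  137: 137 − 1² = 136, 137 − 2² = 133, 137 − 3² = 128, 137 − 4² = 121 = 11² ⇒ 137 = 4² + 11².
  Combine using the Brahmagupta–Fibonacci identity (a² + b²)(c² + d²) = (ac − bd)² + (ad + bc)² = (ac + bd)² + (ad − bc)²:
  61 · 137 = 8357: from (5² + 6²)(4² + 11²), take (5·4 − 6·11, 5·11 + 6·4) = (20 − 66, 55 + 24) = (-46, 79); dropping signs (only squares matter) gives (46, 79); check 46² + 79² = 2116 + 6241 = 8357 ✓.
  Scale by k = 2: (2·46, 2·79) = (92, 158).
Step 4: Order so x ≤ y and verify: 92² + 158² = 8464 + 24964 = 33428 = n. ✓

n = 33428 = 92² + 158² (one valid representation with x ≤ y).


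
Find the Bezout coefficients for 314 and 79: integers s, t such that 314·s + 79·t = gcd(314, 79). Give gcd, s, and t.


Euclidean algorithm on (314, 79) — divide until remainder is 0:
  314 = 3 · 79 + 77
  79 = 1 · 77 + 2
  77 = 38 · 2 + 1
  2 = 2 · 1 + 0
gcd(314, 79) = 1.
Track Bezout coefficients alongside the remainders: start with r₀ = 314 = a·1 + b·0 (s = 1, t = 0) and r₁ = 79 = a·0 + b·1 (s = 0, t = 1); each new remainder r_{k+1} = r_{k-1} − q_k·r_k inherits s_{k+1} = s_{k-1} − q_k·s_k, t_{k+1} = t_{k-1} − q_k·t_k, so r_k = a·s_k + b·t_k at every step:
  q = 3: r = 77, s = 1 − 3·0 = 1, t = 0 − 3·1 = -3  (check: 314·1 + 79·(-3) = 77)
  q = 1: r = 2, s = 0 − 1·1 = -1, t = 1 − 1·(-3) = 4  (check: 314·(-1) + 79·4 = 2)
  q = 38: r = 1, s = 1 − 38·(-1) = 39, t = -3 − 38·4 = -155  (check: 314·39 + 79·(-155) = 1)
The row with r = 1 (the gcd) gives the Bezout coefficients s = 39, t = -155.
Result: 314 · (39) + 79 · (-155) = 1.

gcd(314, 79) = 1; s = 39, t = -155 (check: 314·39 + 79·(-155) = 1).


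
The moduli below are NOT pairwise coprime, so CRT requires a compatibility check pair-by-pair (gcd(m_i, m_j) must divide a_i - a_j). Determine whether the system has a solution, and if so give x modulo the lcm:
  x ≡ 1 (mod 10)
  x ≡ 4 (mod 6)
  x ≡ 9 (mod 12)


Moduli 10, 6, 12 are not pairwise coprime, so CRT works modulo lcm(m_i) when all pairwise compatibility conditions hold.
Pairwise compatibility: gcd(m_i, m_j) must divide a_i - a_j for every pair.
Merge one congruence at a time:
  Start: x ≡ 1 (mod 10).
  Combine with x ≡ 4 (mod 6): gcd(10, 6) = 2, and 4 - 1 = 3 is NOT divisible by 2.
    ⇒ system is inconsistent (no integer solution).

No solution (the system is inconsistent).


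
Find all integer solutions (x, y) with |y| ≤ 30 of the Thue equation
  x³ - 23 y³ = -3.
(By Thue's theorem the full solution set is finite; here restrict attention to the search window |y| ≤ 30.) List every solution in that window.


The equation is x³ - 23y³ = -3. For fixed y, x³ = 23·y³ − 3, so a solution requires the RHS to be a perfect cube.
Strategy: iterate y from -30 to 30, compute RHS = 23·y³ − 3, and check whether it is a (positive or negative) perfect cube.
Check small values of y:
  y = 0: RHS = -3 is not a perfect cube.
  y = 1: RHS = 20 is not a perfect cube.
  y = -1: RHS = -26 is not a perfect cube.
  y = 2: RHS = 181 is not a perfect cube.
  y = -2: RHS = -187 is not a perfect cube.
  y = 3: RHS = 618 is not a perfect cube.
  y = -3: RHS = -624 is not a perfect cube.
Continuing the search up to |y| = 30 finds no solutions either.
No (x, y) in the scanned range satisfies the equation.

No integer solutions with |y| ≤ 30.


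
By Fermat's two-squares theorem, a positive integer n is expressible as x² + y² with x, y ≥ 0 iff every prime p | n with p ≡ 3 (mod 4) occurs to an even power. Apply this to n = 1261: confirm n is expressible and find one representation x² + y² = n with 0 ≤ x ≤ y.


Step 1: Factor n = 1261 = 13 · 97.
Step 2: Check the mod-4 condition on each prime factor: 13 ≡ 1 (mod 4), exponent 1; 97 ≡ 1 (mod 4), exponent 1.
All primes ≡ 3 (mod 4) appear to even exponent (or don't appear), so by the two-squares theorem n IS expressible as a sum of two squares.
Step 3: Build a representation. Here n = 13 · 97 is a product of primes ≡ 1 (mod 4). Each prime p ≡ 1 (mod 4) is itself a sum of two squares; find a² by testing p − a² for a perfect square:
  13: 13 − 1² = 12, 13 − 2² = 9 = 3² ⇒ 13 = 2² + 3².
  97: 97 − 1² = 96, 97 − 2² = 93, 97 − 3² = 88, 97 − 4² = 81 = 9² ⇒ 97 = 4² + 9².
  Combine using the Brahmagupta–Fibonacci identity (a² + b²)(c² + d²) = (ac − bd)² + (ad + bc)² = (ac + bd)² + (ad − bc)²:
  13 · 97 = 1261: from (2² + 3²)(4² + 9²), take (2·4 − 3·9, 2·9 + 3·4) = (8 − 27, 18 + 12) = (-19, 30); dropping signs (only squares matter) gives (19, 30); check 19² + 30² = 361 + 900 = 1261 ✓.
Step 4: Order so x ≤ y and verify: 19² + 30² = 361 + 900 = 1261 = n. ✓

n = 1261 = 19² + 30² (one valid representation with x ≤ y).


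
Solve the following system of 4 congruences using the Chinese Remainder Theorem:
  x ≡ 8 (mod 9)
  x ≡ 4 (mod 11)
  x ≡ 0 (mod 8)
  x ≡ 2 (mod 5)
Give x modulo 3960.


Product of moduli M = 9 · 11 · 8 · 5 = 3960.
Merge one congruence at a time:
  Start: x ≡ 8 (mod 9).
  Combine with x ≡ 4 (mod 11); new modulus lcm = 99.
    Write x = 8 + 9·t and substitute into x ≡ 4 (mod 11): 9·t ≡ 4 − 8 = -4 (mod 11).
    Reduce coefficients mod 11: 9·t ≡ 7 (mod 11).
    The inverse of 9 mod 11 is 5 (since 9·5 = 45 = 4·11 + 1), so t ≡ 5·7 = 35 ≡ 2 (mod 11).
    Then x = 8 + 9·2 = 26, valid modulo lcm(9, 11) = 99: x ≡ 26 (mod 99).
  Combine with x ≡ 0 (mod 8); new modulus lcm = 792.
    Write x = 26 + 99·t and substitute into x ≡ 0 (mod 8): 99·t ≡ 0 − 26 = -26 (mod 8).
    Reduce coefficients mod 8: 3·t ≡ 6 (mod 8).
    The inverse of 3 mod 8 is 3 (since 3·3 = 9 = 1·8 + 1), so t ≡ 3·6 = 18 ≡ 2 (mod 8).
    Then x = 26 + 99·2 = 224, valid modulo lcm(99, 8) = 792: x ≡ 224 (mod 792).
  Combine with x ≡ 2 (mod 5); new modulus lcm = 3960.
    Write x = 224 + 792·t and substitute into x ≡ 2 (mod 5): 792·t ≡ 2 − 224 = -222 (mod 5).
    Reduce coefficients mod 5: 2·t ≡ 3 (mod 5).
    The inverse of 2 mod 5 is 3 (since 2·3 = 6 = 1·5 + 1), so t ≡ 3·3 = 9 ≡ 4 (mod 5).
    Then x = 224 + 792·4 = 3392, valid modulo lcm(792, 5) = 3960: x ≡ 3392 (mod 3960).
Verify against each original: 3392 mod 9 = 8, 3392 mod 11 = 4, 3392 mod 8 = 0, 3392 mod 5 = 2.

x ≡ 3392 (mod 3960).


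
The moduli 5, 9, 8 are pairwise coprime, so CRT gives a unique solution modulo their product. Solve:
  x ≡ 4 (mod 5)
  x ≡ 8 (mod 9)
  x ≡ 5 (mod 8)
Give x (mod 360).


Moduli 5, 9, 8 are pairwise coprime; by CRT there is a unique solution modulo M = 5 · 9 · 8 = 360.
Solve pairwise, accumulating the modulus:
  Start with x ≡ 4 (mod 5).
  Combine with x ≡ 8 (mod 9): since gcd(5, 9) = 1, we get a unique residue mod 45.
    Write x = 4 + 5·t and substitute into x ≡ 8 (mod 9): 5·t ≡ 8 − 4 = 4 (mod 9).
    The inverse of 5 mod 9 is 2 (since 5·2 = 10 = 1·9 + 1), so t ≡ 2·4 = 8 ≡ 8 (mod 9).
    Then x = 4 + 5·8 = 44, valid modulo lcm(5, 9) = 45: x ≡ 44 (mod 45).
  Combine with x ≡ 5 (mod 8): since gcd(45, 8) = 1, we get a unique residue mod 360.
    Write x = 44 + 45·t and substitute into x ≡ 5 (mod 8): 45·t ≡ 5 − 44 = -39 (mod 8).
    Reduce coefficients mod 8: 5·t ≡ 1 (mod 8).
    The inverse of 5 mod 8 is 5 (since 5·5 = 25 = 3·8 + 1), so t ≡ 5·1 = 5 ≡ 5 (mod 8).
    Then x = 44 + 45·5 = 269, valid modulo lcm(45, 8) = 360: x ≡ 269 (mod 360).
Verify: 269 mod 5 = 4 ✓, 269 mod 9 = 8 ✓, 269 mod 8 = 5 ✓.

x ≡ 269 (mod 360).


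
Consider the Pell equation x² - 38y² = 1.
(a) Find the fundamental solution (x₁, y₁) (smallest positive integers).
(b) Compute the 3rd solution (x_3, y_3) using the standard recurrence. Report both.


Step 1: Find the fundamental solution (x₁, y₁) of x² - 38y² = 1.
  Expand √38 as a continued fraction. a₀ = ⌊√38⌋ = 6; iterate m_{k+1} = d_k·a_k − m_k, d_{k+1} = (38 − m_{k+1}²)/d_k, a_{k+1} = ⌊(a₀ + m_{k+1})/d_{k+1}⌋ (starting m₀ = 0, d₀ = 1), with convergents p_k = a_k·p_{k-1} + p_{k-2}, q_k = a_k·q_{k-1} + q_{k-2} (p₋₁ = 1, q₋₁ = 0):
  k = 0: a₀ = 6; p₀/q₀ = 6/1; p₀² − 38·q₀² = 36 − 38 = -2.
  k = 1: m = 6, d = 2, a = ⌊(6 + 6)/2⌋ = 6; p/q = (6·6 + 1)/(6·1 + 0) = 37/6; p² − 38·q² = 1369 − 1368 = 1.
  The first convergent with p² − 38·q² = 1 gives the fundamental solution (x₁, y₁) = (37, 6).
Step 2: Apply the recurrence (x_{n+1}, y_{n+1}) = (x₁x_n + 38y₁y_n, x₁y_n + y₁x_n) repeatedly.
  From (x_1, y_1) = (37, 6): x_2 = 37·37 + 38·6·6 = 2737; y_2 = 37·6 + 6·37 = 444.
  From (x_2, y_2) = (2737, 444): x_3 = 37·2737 + 38·6·444 = 202501; y_3 = 37·444 + 6·2737 = 32850.
Step 3: Verify x_3² - 38·y_3² = 41006655001 - 41006655000 = 1 (should be 1). ✓

(x_1, y_1) = (37, 6); (x_3, y_3) = (202501, 32850).


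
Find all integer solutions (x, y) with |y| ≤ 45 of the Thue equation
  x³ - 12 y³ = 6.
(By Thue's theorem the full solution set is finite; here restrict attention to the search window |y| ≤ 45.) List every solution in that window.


The equation is x³ - 12y³ = 6. For fixed y, x³ = 12·y³ + 6, so a solution requires the RHS to be a perfect cube.
Strategy: iterate y from -45 to 45, compute RHS = 12·y³ + 6, and check whether it is a (positive or negative) perfect cube.
Check small values of y:
  y = 0: RHS = 6 is not a perfect cube.
  y = 1: RHS = 18 is not a perfect cube.
  y = -1: RHS = -6 is not a perfect cube.
  y = 2: RHS = 102 is not a perfect cube.
  y = -2: RHS = -90 is not a perfect cube.
  y = 3: RHS = 330 is not a perfect cube.
  y = -3: RHS = -318 is not a perfect cube.
Continuing the search up to |y| = 45 finds no solutions either.
No (x, y) in the scanned range satisfies the equation.

No integer solutions with |y| ≤ 45.


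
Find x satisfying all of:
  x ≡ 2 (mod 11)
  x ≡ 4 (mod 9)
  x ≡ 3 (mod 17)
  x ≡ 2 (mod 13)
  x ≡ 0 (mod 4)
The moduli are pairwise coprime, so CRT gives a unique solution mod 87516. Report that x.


Product of moduli M = 11 · 9 · 17 · 13 · 4 = 87516.
Merge one congruence at a time:
  Start: x ≡ 2 (mod 11).
  Combine with x ≡ 4 (mod 9); new modulus lcm = 99.
    Write x = 2 + 11·t and substitute into x ≡ 4 (mod 9): 11·t ≡ 4 − 2 = 2 (mod 9).
    Reduce coefficients mod 9: 2·t ≡ 2 (mod 9).
    The inverse of 2 mod 9 is 5 (since 2·5 = 10 = 1·9 + 1), so t ≡ 5·2 = 10 ≡ 1 (mod 9).
    Then x = 2 + 11·1 = 13, valid modulo lcm(11, 9) = 99: x ≡ 13 (mod 99).
  Combine with x ≡ 3 (mod 17); new modulus lcm = 1683.
    Write x = 13 + 99·t and substitute into x ≡ 3 (mod 17): 99·t ≡ 3 − 13 = -10 (mod 17).
    Reduce coefficients mod 17: 14·t ≡ 7 (mod 17).
    The inverse of 14 mod 17 is 11 (since 14·11 = 154 = 9·17 + 1), so t ≡ 11·7 = 77 ≡ 9 (mod 17).
    Then x = 13 + 99·9 = 904, valid modulo lcm(99, 17) = 1683: x ≡ 904 (mod 1683).
  Combine with x ≡ 2 (mod 13); new modulus lcm = 21879.
    Write x = 904 + 1683·t and substitute into x ≡ 2 (mod 13): 1683·t ≡ 2 − 904 = -902 (mod 13).
    Reduce coefficients mod 13: 6·t ≡ 8 (mod 13).
    The inverse of 6 mod 13 is 11 (since 6·11 = 66 = 5·13 + 1), so t ≡ 11·8 = 88 ≡ 10 (mod 13).
    Then x = 904 + 1683·10 = 17734, valid modulo lcm(1683, 13) = 21879: x ≡ 17734 (mod 21879).
  Combine with x ≡ 0 (mod 4); new modulus lcm = 87516.
    Write x = 17734 + 21879·t and substitute into x ≡ 0 (mod 4): 21879·t ≡ 0 − 17734 = -17734 (mod 4).
    Reduce coefficients mod 4: 3·t ≡ 2 (mod 4).
    The inverse of 3 mod 4 is 3 (since 3·3 = 9 = 2·4 + 1), so t ≡ 3·2 = 6 ≡ 2 (mod 4).
    Then x = 17734 + 21879·2 = 61492, valid modulo lcm(21879, 4) = 87516: x ≡ 61492 (mod 87516).
Verify against each original: 61492 mod 11 = 2, 61492 mod 9 = 4, 61492 mod 17 = 3, 61492 mod 13 = 2, 61492 mod 4 = 0.

x ≡ 61492 (mod 87516).


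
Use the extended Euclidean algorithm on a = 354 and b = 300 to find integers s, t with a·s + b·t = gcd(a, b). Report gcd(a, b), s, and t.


Euclidean algorithm on (354, 300) — divide until remainder is 0:
  354 = 1 · 300 + 54
  300 = 5 · 54 + 30
  54 = 1 · 30 + 24
  30 = 1 · 24 + 6
  24 = 4 · 6 + 0
gcd(354, 300) = 6.
Track Bezout coefficients alongside the remainders: start with r₀ = 354 = a·1 + b·0 (s = 1, t = 0) and r₁ = 300 = a·0 + b·1 (s = 0, t = 1); each new remainder r_{k+1} = r_{k-1} − q_k·r_k inherits s_{k+1} = s_{k-1} − q_k·s_k, t_{k+1} = t_{k-1} − q_k·t_k, so r_k = a·s_k + b·t_k at every step:
  q = 1: r = 54, s = 1 − 1·0 = 1, t = 0 − 1·1 = -1  (check: 354·1 + 300·(-1) = 54)
  q = 5: r = 30, s = 0 − 5·1 = -5, t = 1 − 5·(-1) = 6  (check: 354·(-5) + 300·6 = 30)
  q = 1: r = 24, s = 1 − 1·(-5) = 6, t = -1 − 1·6 = -7  (check: 354·6 + 300·(-7) = 24)
  q = 1: r = 6, s = -5 − 1·6 = -11, t = 6 − 1·(-7) = 13  (check: 354·(-11) + 300·13 = 6)
The row with r = 6 (the gcd) gives the Bezout coefficients s = -11, t = 13.
Result: 354 · (-11) + 300 · (13) = 6.

gcd(354, 300) = 6; s = -11, t = 13 (check: 354·(-11) + 300·13 = 6).


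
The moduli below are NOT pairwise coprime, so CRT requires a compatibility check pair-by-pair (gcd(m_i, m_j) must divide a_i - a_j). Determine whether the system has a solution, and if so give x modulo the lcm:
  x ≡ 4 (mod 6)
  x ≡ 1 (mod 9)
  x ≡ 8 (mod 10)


Moduli 6, 9, 10 are not pairwise coprime, so CRT works modulo lcm(m_i) when all pairwise compatibility conditions hold.
Pairwise compatibility: gcd(m_i, m_j) must divide a_i - a_j for every pair.
Merge one congruence at a time:
  Start: x ≡ 4 (mod 6).
  Combine with x ≡ 1 (mod 9): gcd(6, 9) = 3; 1 - 4 = -3, which IS divisible by 3, so compatible.
    Write x = 4 + 6·t and substitute into x ≡ 1 (mod 9): 6·t ≡ 1 − 4 = -3 (mod 9).
    Divide the congruence (and modulus) by g = 3: 2·t ≡ -1 (mod 3).
    Reduce coefficients mod 3: 2·t ≡ 2 (mod 3).
    The inverse of 2 mod 3 is 2 (since 2·2 = 4 = 1·3 + 1), so t ≡ 2·2 = 4 ≡ 1 (mod 3).
    Then x = 4 + 6·1 = 10, valid modulo lcm(6, 9) = 18: x ≡ 10 (mod 18).
  Combine with x ≡ 8 (mod 10): gcd(18, 10) = 2; 8 - 10 = -2, which IS divisible by 2, so compatible.
    Write x = 10 + 18·t and substitute into x ≡ 8 (mod 10): 18·t ≡ 8 − 10 = -2 (mod 10).
    Divide the congruence (and modulus) by g = 2: 9·t ≡ -1 (mod 5).
    Reduce coefficients mod 5: 4·t ≡ 4 (mod 5).
    The inverse of 4 mod 5 is 4 (since 4·4 = 16 = 3·5 + 1), so t ≡ 4·4 = 16 ≡ 1 (mod 5).
    Then x = 10 + 18·1 = 28, valid modulo lcm(18, 10) = 90: x ≡ 28 (mod 90).
Verify: 28 mod 6 = 4, 28 mod 9 = 1, 28 mod 10 = 8.

x ≡ 28 (mod 90).


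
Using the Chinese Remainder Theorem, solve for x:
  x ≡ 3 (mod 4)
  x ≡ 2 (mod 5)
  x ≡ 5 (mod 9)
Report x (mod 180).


Moduli 4, 5, 9 are pairwise coprime; by CRT there is a unique solution modulo M = 4 · 5 · 9 = 180.
Solve pairwise, accumulating the modulus:
  Start with x ≡ 3 (mod 4).
  Combine with x ≡ 2 (mod 5): since gcd(4, 5) = 1, we get a unique residue mod 20.
    Write x = 3 + 4·t and substitute into x ≡ 2 (mod 5): 4·t ≡ 2 − 3 = -1 (mod 5).
    Reduce coefficients mod 5: 4·t ≡ 4 (mod 5).
    The inverse of 4 mod 5 is 4 (since 4·4 = 16 = 3·5 + 1), so t ≡ 4·4 = 16 ≡ 1 (mod 5).
    Then x = 3 + 4·1 = 7, valid modulo lcm(4, 5) = 20: x ≡ 7 (mod 20).
  Combine with x ≡ 5 (mod 9): since gcd(20, 9) = 1, we get a unique residue mod 180.
    Write x = 7 + 20·t and substitute into x ≡ 5 (mod 9): 20·t ≡ 5 − 7 = -2 (mod 9).
    Reduce coefficients mod 9: 2·t ≡ 7 (mod 9).
    The inverse of 2 mod 9 is 5 (since 2·5 = 10 = 1·9 + 1), so t ≡ 5·7 = 35 ≡ 8 (mod 9).
    Then x = 7 + 20·8 = 167, valid modulo lcm(20, 9) = 180: x ≡ 167 (mod 180).
Verify: 167 mod 4 = 3 ✓, 167 mod 5 = 2 ✓, 167 mod 9 = 5 ✓.

x ≡ 167 (mod 180).


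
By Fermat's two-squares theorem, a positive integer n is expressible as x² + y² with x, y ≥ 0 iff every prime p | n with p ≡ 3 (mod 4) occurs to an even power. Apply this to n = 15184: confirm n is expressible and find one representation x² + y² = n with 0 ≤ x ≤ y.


Step 1: Factor n = 15184 = 2^4 · 13 · 73.
Step 2: Check the mod-4 condition on each prime factor: 2 = 2 (special); 13 ≡ 1 (mod 4), exponent 1; 73 ≡ 1 (mod 4), exponent 1.
All primes ≡ 3 (mod 4) appear to even exponent (or don't appear), so by the two-squares theorem n IS expressible as a sum of two squares.
Step 3: Build a representation. Group n = k² · m with k = 4 and m = 13 · 73 = 949 (a product of primes ≡ 1 (mod 4)); a representation of m scales to one of n via (k·x)² + (k·y)² = k²(x² + y²). Each prime p ≡ 1 (mod 4) is itself a sum of two squares; find a² by testing p − a² for a perfect square:
  13: 13 − 1² = 12, 13 − 2² = 9 = 3² ⇒ 13 = 2² + 3².
  73: 73 − 1² = 72, 73 − 2² = 69, 73 − 3² = 64 = 8² ⇒ 73 = 3² + 8².
  Combine using the Brahmagupta–Fibonacci identity (a² + b²)(c² + d²) = (ac − bd)² + (ad + bc)² = (ac + bd)² + (ad − bc)²:
  13 · 73 = 949: from (2² + 3²)(3² + 8²), take (2·3 − 3·8, 2·8 + 3·3) = (6 − 24, 16 + 9) = (-18, 25); dropping signs (only squares matter) gives (18, 25); check 18² + 25² = 324 + 625 = 949 ✓.
  Scale by k = 4: (4·18, 4·25) = (72, 100).
Step 4: Order so x ≤ y and verify: 72² + 100² = 5184 + 10000 = 15184 = n. ✓

n = 15184 = 72² + 100² (one valid representation with x ≤ y).


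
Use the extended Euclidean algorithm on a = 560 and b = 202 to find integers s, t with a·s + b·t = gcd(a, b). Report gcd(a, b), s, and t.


Euclidean algorithm on (560, 202) — divide until remainder is 0:
  560 = 2 · 202 + 156
  202 = 1 · 156 + 46
  156 = 3 · 46 + 18
  46 = 2 · 18 + 10
  18 = 1 · 10 + 8
  10 = 1 · 8 + 2
  8 = 4 · 2 + 0
gcd(560, 202) = 2.
Track Bezout coefficients alongside the remainders: start with r₀ = 560 = a·1 + b·0 (s = 1, t = 0) and r₁ = 202 = a·0 + b·1 (s = 0, t = 1); each new remainder r_{k+1} = r_{k-1} − q_k·r_k inherits s_{k+1} = s_{k-1} − q_k·s_k, t_{k+1} = t_{k-1} − q_k·t_k, so r_k = a·s_k + b·t_k at every step:
  q = 2: r = 156, s = 1 − 2·0 = 1, t = 0 − 2·1 = -2  (check: 560·1 + 202·(-2) = 156)
  q = 1: r = 46, s = 0 − 1·1 = -1, t = 1 − 1·(-2) = 3  (check: 560·(-1) + 202·3 = 46)
  q = 3: r = 18, s = 1 − 3·(-1) = 4, t = -2 − 3·3 = -11  (check: 560·4 + 202·(-11) = 18)
  q = 2: r = 10, s = -1 − 2·4 = -9, t = 3 − 2·(-11) = 25  (check: 560·(-9) + 202·25 = 10)
  q = 1: r = 8, s = 4 − 1·(-9) = 13, t = -11 − 1·25 = -36  (check: 560·13 + 202·(-36) = 8)
  q = 1: r = 2, s = -9 − 1·13 = -22, t = 25 − 1·(-36) = 61  (check: 560·(-22) + 202·61 = 2)
The row with r = 2 (the gcd) gives the Bezout coefficients s = -22, t = 61.
Result: 560 · (-22) + 202 · (61) = 2.

gcd(560, 202) = 2; s = -22, t = 61 (check: 560·(-22) + 202·61 = 2).


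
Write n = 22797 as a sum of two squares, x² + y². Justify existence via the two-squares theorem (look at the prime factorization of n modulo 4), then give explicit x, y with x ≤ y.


Step 1: Factor n = 22797 = 3^2 · 17 · 149.
Step 2: Check the mod-4 condition on each prime factor: 3 ≡ 3 (mod 4), exponent 2 (must be even); 17 ≡ 1 (mod 4), exponent 1; 149 ≡ 1 (mod 4), exponent 1.
All primes ≡ 3 (mod 4) appear to even exponent (or don't appear), so by the two-squares theorem n IS expressible as a sum of two squares.
Step 3: Build a representation. Group n = k² · m with k = 3 and m = 17 · 149 = 2533 (a product of primes ≡ 1 (mod 4)); a representation of m scales to one of n via (k·x)² + (k·y)² = k²(x² + y²). Each prime p ≡ 1 (mod 4) is itself a sum of two squares; find a² by testing p − a² for a perfect square:
  17: 17 − 1² = 16 = 4² ⇒ 17 = 1² + 4².
  149: 149 − 1² = 148, 149 − 2² = 145, 149 − 3² = 140, 149 − 4² = 133, 149 − 5² = 124, 149 − 6² = 113, 149 − 7² = 100 = 10² ⇒ 149 = 7² + 10².
  Combine using the Brahmagupta–Fibonacci identity (a² + b²)(c² + d²) = (ac − bd)² + (ad + bc)² = (ac + bd)² + (ad − bc)²:
  17 · 149 = 2533: from (1² + 4²)(7² + 10²), take (1·7 − 4·10, 1·10 + 4·7) = (7 − 40, 10 + 28) = (-33, 38); dropping signs (only squares matter) gives (33, 38); check 33² + 38² = 1089 + 1444 = 2533 ✓.
  Scale by k = 3: (3·33, 3·38) = (99, 114).
Step 4: Order so x ≤ y and verify: 99² + 114² = 9801 + 12996 = 22797 = n. ✓

n = 22797 = 99² + 114² (one valid representation with x ≤ y).


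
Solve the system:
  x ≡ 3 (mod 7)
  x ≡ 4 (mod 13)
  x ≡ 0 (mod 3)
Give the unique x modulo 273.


Moduli 7, 13, 3 are pairwise coprime; by CRT there is a unique solution modulo M = 7 · 13 · 3 = 273.
Solve pairwise, accumulating the modulus:
  Start with x ≡ 3 (mod 7).
  Combine with x ≡ 4 (mod 13): since gcd(7, 13) = 1, we get a unique residue mod 91.
    Write x = 3 + 7·t and substitute into x ≡ 4 (mod 13): 7·t ≡ 4 − 3 = 1 (mod 13).
    The inverse of 7 mod 13 is 2 (since 7·2 = 14 = 1·13 + 1), so t ≡ 2·1 = 2 ≡ 2 (mod 13).
    Then x = 3 + 7·2 = 17, valid modulo lcm(7, 13) = 91: x ≡ 17 (mod 91).
  Combine with x ≡ 0 (mod 3): since gcd(91, 3) = 1, we get a unique residue mod 273.
    Write x = 17 + 91·t and substitute into x ≡ 0 (mod 3): 91·t ≡ 0 − 17 = -17 (mod 3).
    Reduce coefficients mod 3: 1·t ≡ 1 (mod 3).
    So t ≡ 1 (mod 3).
    Then x = 17 + 91·1 = 108, valid modulo lcm(91, 3) = 273: x ≡ 108 (mod 273).
Verify: 108 mod 7 = 3 ✓, 108 mod 13 = 4 ✓, 108 mod 3 = 0 ✓.

x ≡ 108 (mod 273).


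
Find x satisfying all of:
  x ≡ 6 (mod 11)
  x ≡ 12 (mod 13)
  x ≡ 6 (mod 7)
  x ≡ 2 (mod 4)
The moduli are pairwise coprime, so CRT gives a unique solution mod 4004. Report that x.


Product of moduli M = 11 · 13 · 7 · 4 = 4004.
Merge one congruence at a time:
  Start: x ≡ 6 (mod 11).
  Combine with x ≡ 12 (mod 13); new modulus lcm = 143.
    Write x = 6 + 11·t and substitute into x ≡ 12 (mod 13): 11·t ≡ 12 − 6 = 6 (mod 13).
    The inverse of 11 mod 13 is 6 (since 11·6 = 66 = 5·13 + 1), so t ≡ 6·6 = 36 ≡ 10 (mod 13).
    Then x = 6 + 11·10 = 116, valid modulo lcm(11, 13) = 143: x ≡ 116 (mod 143).
  Combine with x ≡ 6 (mod 7); new modulus lcm = 1001.
    Write x = 116 + 143·t and substitute into x ≡ 6 (mod 7): 143·t ≡ 6 − 116 = -110 (mod 7).
    Reduce coefficients mod 7: 3·t ≡ 2 (mod 7).
    The inverse of 3 mod 7 is 5 (since 3·5 = 15 = 2·7 + 1), so t ≡ 5·2 = 10 ≡ 3 (mod 7).
    Then x = 116 + 143·3 = 545, valid modulo lcm(143, 7) = 1001: x ≡ 545 (mod 1001).
  Combine with x ≡ 2 (mod 4); new modulus lcm = 4004.
    Write x = 545 + 1001·t and substitute into x ≡ 2 (mod 4): 1001·t ≡ 2 − 545 = -543 (mod 4).
    Reduce coefficients mod 4: 1·t ≡ 1 (mod 4).
    So t ≡ 1 (mod 4).
    Then x = 545 + 1001·1 = 1546, valid modulo lcm(1001, 4) = 4004: x ≡ 1546 (mod 4004).
Verify against each original: 1546 mod 11 = 6, 1546 mod 13 = 12, 1546 mod 7 = 6, 1546 mod 4 = 2.

x ≡ 1546 (mod 4004).


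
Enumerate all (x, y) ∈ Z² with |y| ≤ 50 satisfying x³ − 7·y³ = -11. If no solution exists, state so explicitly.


The equation is x³ - 7y³ = -11. For fixed y, x³ = 7·y³ − 11, so a solution requires the RHS to be a perfect cube.
Strategy: iterate y from -50 to 50, compute RHS = 7·y³ − 11, and check whether it is a (positive or negative) perfect cube.
Check small values of y:
  y = 0: RHS = -11 is not a perfect cube.
  y = 1: RHS = -4 is not a perfect cube.
  y = -1: RHS = -18 is not a perfect cube.
  y = 2: RHS = 45 is not a perfect cube.
  y = -2: RHS = -67 is not a perfect cube.
  y = 3: RHS = 178 is not a perfect cube.
  y = -3: RHS = -200 is not a perfect cube.
Continuing the search up to |y| = 50 finds no solutions either.
No (x, y) in the scanned range satisfies the equation.

No integer solutions with |y| ≤ 50.


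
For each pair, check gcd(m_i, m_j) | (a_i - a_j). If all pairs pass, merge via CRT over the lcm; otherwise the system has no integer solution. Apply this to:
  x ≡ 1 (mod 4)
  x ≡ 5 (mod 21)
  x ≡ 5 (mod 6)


Moduli 4, 21, 6 are not pairwise coprime, so CRT works modulo lcm(m_i) when all pairwise compatibility conditions hold.
Pairwise compatibility: gcd(m_i, m_j) must divide a_i - a_j for every pair.
Merge one congruence at a time:
  Start: x ≡ 1 (mod 4).
  Combine with x ≡ 5 (mod 21): gcd(4, 21) = 1; 5 - 1 = 4, which IS divisible by 1, so compatible.
    Write x = 1 + 4·t and substitute into x ≡ 5 (mod 21): 4·t ≡ 5 − 1 = 4 (mod 21).
    The inverse of 4 mod 21 is 16 (since 4·16 = 64 = 3·21 + 1), so t ≡ 16·4 = 64 ≡ 1 (mod 21).
    Then x = 1 + 4·1 = 5, valid modulo lcm(4, 21) = 84: x ≡ 5 (mod 84).
  Combine with x ≡ 5 (mod 6): gcd(84, 6) = 6; 5 - 5 = 0, which IS divisible by 6, so compatible.
    Write x = 5 + 84·t and substitute into x ≡ 5 (mod 6): 84·t ≡ 5 − 5 = 0 (mod 6).
    Divide the congruence (and modulus) by g = 6: 14·t ≡ 0 (mod 1).
    Modulo 1 every t works; take t = 0.
    Then x = 5 + 84·0 = 5, valid modulo lcm(84, 6) = 84: x ≡ 5 (mod 84).
Verify: 5 mod 4 = 1, 5 mod 21 = 5, 5 mod 6 = 5.

x ≡ 5 (mod 84).


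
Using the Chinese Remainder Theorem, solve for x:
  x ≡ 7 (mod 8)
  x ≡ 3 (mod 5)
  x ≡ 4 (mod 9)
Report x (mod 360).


Moduli 8, 5, 9 are pairwise coprime; by CRT there is a unique solution modulo M = 8 · 5 · 9 = 360.
Solve pairwise, accumulating the modulus:
  Start with x ≡ 7 (mod 8).
  Combine with x ≡ 3 (mod 5): since gcd(8, 5) = 1, we get a unique residue mod 40.
    Write x = 7 + 8·t and substitute into x ≡ 3 (mod 5): 8·t ≡ 3 − 7 = -4 (mod 5).
    Reduce coefficients mod 5: 3·t ≡ 1 (mod 5).
    The inverse of 3 mod 5 is 2 (since 3·2 = 6 = 1·5 + 1), so t ≡ 2·1 = 2 ≡ 2 (mod 5).
    Then x = 7 + 8·2 = 23, valid modulo lcm(8, 5) = 40: x ≡ 23 (mod 40).
  Combine with x ≡ 4 (mod 9): since gcd(40, 9) = 1, we get a unique residue mod 360.
    Write x = 23 + 40·t and substitute into x ≡ 4 (mod 9): 40·t ≡ 4 − 23 = -19 (mod 9).
    Reduce coefficients mod 9: 4·t ≡ 8 (mod 9).
    The inverse of 4 mod 9 is 7 (since 4·7 = 28 = 3·9 + 1), so t ≡ 7·8 = 56 ≡ 2 (mod 9).
    Then x = 23 + 40·2 = 103, valid modulo lcm(40, 9) = 360: x ≡ 103 (mod 360).
Verify: 103 mod 8 = 7 ✓, 103 mod 5 = 3 ✓, 103 mod 9 = 4 ✓.

x ≡ 103 (mod 360).


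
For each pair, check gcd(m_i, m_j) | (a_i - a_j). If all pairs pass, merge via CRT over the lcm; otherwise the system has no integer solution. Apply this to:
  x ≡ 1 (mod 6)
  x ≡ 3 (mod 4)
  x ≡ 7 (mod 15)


Moduli 6, 4, 15 are not pairwise coprime, so CRT works modulo lcm(m_i) when all pairwise compatibility conditions hold.
Pairwise compatibility: gcd(m_i, m_j) must divide a_i - a_j for every pair.
Merge one congruence at a time:
  Start: x ≡ 1 (mod 6).
  Combine with x ≡ 3 (mod 4): gcd(6, 4) = 2; 3 - 1 = 2, which IS divisible by 2, so compatible.
    Write x = 1 + 6·t and substitute into x ≡ 3 (mod 4): 6·t ≡ 3 − 1 = 2 (mod 4).
    Divide the congruence (and modulus) by g = 2: 3·t ≡ 1 (mod 2).
    Reduce coefficients mod 2: 1·t ≡ 1 (mod 2).
    So t ≡ 1 (mod 2).
    Then x = 1 + 6·1 = 7, valid modulo lcm(6, 4) = 12: x ≡ 7 (mod 12).
  Combine with x ≡ 7 (mod 15): gcd(12, 15) = 3; 7 - 7 = 0, which IS divisible by 3, so compatible.
    Write x = 7 + 12·t and substitute into x ≡ 7 (mod 15): 12·t ≡ 7 − 7 = 0 (mod 15).
    Divide the congruence (and modulus) by g = 3: 4·t ≡ 0 (mod 5).
    The inverse of 4 mod 5 is 4 (since 4·4 = 16 = 3·5 + 1), so t ≡ 4·0 = 0 ≡ 0 (mod 5).
    Then x = 7 + 12·0 = 7, valid modulo lcm(12, 15) = 60: x ≡ 7 (mod 60).
Verify: 7 mod 6 = 1, 7 mod 4 = 3, 7 mod 15 = 7.

x ≡ 7 (mod 60).


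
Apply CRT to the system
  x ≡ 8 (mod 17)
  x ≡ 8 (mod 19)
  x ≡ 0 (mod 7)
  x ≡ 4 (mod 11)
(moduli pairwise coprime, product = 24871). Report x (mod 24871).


Product of moduli M = 17 · 19 · 7 · 11 = 24871.
Merge one congruence at a time:
  Start: x ≡ 8 (mod 17).
  Combine with x ≡ 8 (mod 19); new modulus lcm = 323.
    Write x = 8 + 17·t and substitute into x ≡ 8 (mod 19): 17·t ≡ 8 − 8 = 0 (mod 19).
    The inverse of 17 mod 19 is 9 (since 17·9 = 153 = 8·19 + 1), so t ≡ 9·0 = 0 ≡ 0 (mod 19).
    Then x = 8 + 17·0 = 8, valid modulo lcm(17, 19) = 323: x ≡ 8 (mod 323).
  Combine with x ≡ 0 (mod 7); new modulus lcm = 2261.
    Write x = 8 + 323·t and substitute into x ≡ 0 (mod 7): 323·t ≡ 0 − 8 = -8 (mod 7).
    Reduce coefficients mod 7: 1·t ≡ 6 (mod 7).
    So t ≡ 6 (mod 7).
    Then x = 8 + 323·6 = 1946, valid modulo lcm(323, 7) = 2261: x ≡ 1946 (mod 2261).
  Combine with x ≡ 4 (mod 11); new modulus lcm = 24871.
    Write x = 1946 + 2261·t and substitute into x ≡ 4 (mod 11): 2261·t ≡ 4 − 1946 = -1942 (mod 11).
    Reduce coefficients mod 11: 6·t ≡ 5 (mod 11).
    The inverse of 6 mod 11 is 2 (since 6·2 = 12 = 1·11 + 1), so t ≡ 2·5 = 10 ≡ 10 (mod 11).
    Then x = 1946 + 2261·10 = 24556, valid modulo lcm(2261, 11) = 24871: x ≡ 24556 (mod 24871).
Verify against each original: 24556 mod 17 = 8, 24556 mod 19 = 8, 24556 mod 7 = 0, 24556 mod 11 = 4.

x ≡ 24556 (mod 24871).


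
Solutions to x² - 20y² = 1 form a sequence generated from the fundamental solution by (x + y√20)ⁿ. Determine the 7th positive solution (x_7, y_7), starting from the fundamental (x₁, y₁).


Step 1: Find the fundamental solution (x₁, y₁) of x² - 20y² = 1.
  Expand √20 as a continued fraction. a₀ = ⌊√20⌋ = 4; iterate m_{k+1} = d_k·a_k − m_k, d_{k+1} = (20 − m_{k+1}²)/d_k, a_{k+1} = ⌊(a₀ + m_{k+1})/d_{k+1}⌋ (starting m₀ = 0, d₀ = 1), with convergents p_k = a_k·p_{k-1} + p_{k-2}, q_k = a_k·q_{k-1} + q_{k-2} (p₋₁ = 1, q₋₁ = 0):
  k = 0: a₀ = 4; p₀/q₀ = 4/1; p₀² − 20·q₀² = 16 − 20 = -4.
  k = 1: m = 4, d = 4, a = ⌊(4 + 4)/4⌋ = 2; p/q = (2·4 + 1)/(2·1 + 0) = 9/2; p² − 20·q² = 81 − 80 = 1.
  The first convergent with p² − 20·q² = 1 gives the fundamental solution (x₁, y₁) = (9, 2).
Step 2: Apply the recurrence (x_{n+1}, y_{n+1}) = (x₁x_n + 20y₁y_n, x₁y_n + y₁x_n) repeatedly.
  From (x_1, y_1) = (9, 2): x_2 = 9·9 + 20·2·2 = 161; y_2 = 9·2 + 2·9 = 36.
  From (x_2, y_2) = (161, 36): x_3 = 9·161 + 20·2·36 = 2889; y_3 = 9·36 + 2·161 = 646.
  From (x_3, y_3) = (2889, 646): x_4 = 9·2889 + 20·2·646 = 51841; y_4 = 9·646 + 2·2889 = 11592.
  From (x_4, y_4) = (51841, 11592): x_5 = 9·51841 + 20·2·11592 = 930249; y_5 = 9·11592 + 2·51841 = 208010.
  From (x_5, y_5) = (930249, 208010): x_6 = 9·930249 + 20·2·208010 = 16692641; y_6 = 9·208010 + 2·930249 = 3732588.
  From (x_6, y_6) = (16692641, 3732588): x_7 = 9·16692641 + 20·2·3732588 = 299537289; y_7 = 9·3732588 + 2·16692641 = 66978574.
Step 3: Verify x_7² - 20·y_7² = 89722587501469521 - 89722587501469520 = 1 (should be 1). ✓

(x_1, y_1) = (9, 2); (x_7, y_7) = (299537289, 66978574).


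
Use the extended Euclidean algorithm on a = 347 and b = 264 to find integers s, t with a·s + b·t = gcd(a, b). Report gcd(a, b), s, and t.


Euclidean algorithm on (347, 264) — divide until remainder is 0:
  347 = 1 · 264 + 83
  264 = 3 · 83 + 15
  83 = 5 · 15 + 8
  15 = 1 · 8 + 7
  8 = 1 · 7 + 1
  7 = 7 · 1 + 0
gcd(347, 264) = 1.
Track Bezout coefficients alongside the remainders: start with r₀ = 347 = a·1 + b·0 (s = 1, t = 0) and r₁ = 264 = a·0 + b·1 (s = 0, t = 1); each new remainder r_{k+1} = r_{k-1} − q_k·r_k inherits s_{k+1} = s_{k-1} − q_k·s_k, t_{k+1} = t_{k-1} − q_k·t_k, so r_k = a·s_k + b·t_k at every step:
  q = 1: r = 83, s = 1 − 1·0 = 1, t = 0 − 1·1 = -1  (check: 347·1 + 264·(-1) = 83)
  q = 3: r = 15, s = 0 − 3·1 = -3, t = 1 − 3·(-1) = 4  (check: 347·(-3) + 264·4 = 15)
  q = 5: r = 8, s = 1 − 5·(-3) = 16, t = -1 − 5·4 = -21  (check: 347·16 + 264·(-21) = 8)
  q = 1: r = 7, s = -3 − 1·16 = -19, t = 4 − 1·(-21) = 25  (check: 347·(-19) + 264·25 = 7)
  q = 1: r = 1, s = 16 − 1·(-19) = 35, t = -21 − 1·25 = -46  (check: 347·35 + 264·(-46) = 1)
The row with r = 1 (the gcd) gives the Bezout coefficients s = 35, t = -46.
Result: 347 · (35) + 264 · (-46) = 1.

gcd(347, 264) = 1; s = 35, t = -46 (check: 347·35 + 264·(-46) = 1).


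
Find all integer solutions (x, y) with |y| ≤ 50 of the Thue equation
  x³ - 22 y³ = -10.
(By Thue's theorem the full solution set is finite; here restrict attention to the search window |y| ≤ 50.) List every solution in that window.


The equation is x³ - 22y³ = -10. For fixed y, x³ = 22·y³ − 10, so a solution requires the RHS to be a perfect cube.
Strategy: iterate y from -50 to 50, compute RHS = 22·y³ − 10, and check whether it is a (positive or negative) perfect cube.
Check small values of y:
  y = 0: RHS = -10 is not a perfect cube.
  y = 1: RHS = 12 is not a perfect cube.
  y = -1: RHS = -32 is not a perfect cube.
  y = 2: RHS = 166 is not a perfect cube.
  y = -2: RHS = -186 is not a perfect cube.
  y = 3: RHS = 584 is not a perfect cube.
  y = -3: RHS = -604 is not a perfect cube.
Continuing the search up to |y| = 50 finds no solutions either.
No (x, y) in the scanned range satisfies the equation.

No integer solutions with |y| ≤ 50.


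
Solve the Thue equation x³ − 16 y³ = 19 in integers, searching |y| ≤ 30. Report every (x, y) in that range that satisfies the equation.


The equation is x³ - 16y³ = 19. For fixed y, x³ = 16·y³ + 19, so a solution requires the RHS to be a perfect cube.
Strategy: iterate y from -30 to 30, compute RHS = 16·y³ + 19, and check whether it is a (positive or negative) perfect cube.
Check small values of y:
  y = 0: RHS = 19 is not a perfect cube.
  y = 1: RHS = 35 is not a perfect cube.
  y = -1: RHS = 3 is not a perfect cube.
  y = 2: RHS = 147 is not a perfect cube.
  y = -2: RHS = -109 is not a perfect cube.
  y = 3: RHS = 451 is not a perfect cube.
  y = -3: RHS = -413 is not a perfect cube.
Continuing the search up to |y| = 30 finds no solutions either.
No (x, y) in the scanned range satisfies the equation.

No integer solutions with |y| ≤ 30.


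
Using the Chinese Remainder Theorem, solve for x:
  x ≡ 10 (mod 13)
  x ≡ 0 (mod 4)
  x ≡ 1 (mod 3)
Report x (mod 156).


Moduli 13, 4, 3 are pairwise coprime; by CRT there is a unique solution modulo M = 13 · 4 · 3 = 156.
Solve pairwise, accumulating the modulus:
  Start with x ≡ 10 (mod 13).
  Combine with x ≡ 0 (mod 4): since gcd(13, 4) = 1, we get a unique residue mod 52.
    Write x = 10 + 13·t and substitute into x ≡ 0 (mod 4): 13·t ≡ 0 − 10 = -10 (mod 4).
    Reduce coefficients mod 4: 1·t ≡ 2 (mod 4).
    So t ≡ 2 (mod 4).
    Then x = 10 + 13·2 = 36, valid modulo lcm(13, 4) = 52: x ≡ 36 (mod 52).
  Combine with x ≡ 1 (mod 3): since gcd(52, 3) = 1, we get a unique residue mod 156.
    Write x = 36 + 52·t and substitute into x ≡ 1 (mod 3): 52·t ≡ 1 − 36 = -35 (mod 3).
    Reduce coefficients mod 3: 1·t ≡ 1 (mod 3).
    So t ≡ 1 (mod 3).
    Then x = 36 + 52·1 = 88, valid modulo lcm(52, 3) = 156: x ≡ 88 (mod 156).
Verify: 88 mod 13 = 10 ✓, 88 mod 4 = 0 ✓, 88 mod 3 = 1 ✓.

x ≡ 88 (mod 156).


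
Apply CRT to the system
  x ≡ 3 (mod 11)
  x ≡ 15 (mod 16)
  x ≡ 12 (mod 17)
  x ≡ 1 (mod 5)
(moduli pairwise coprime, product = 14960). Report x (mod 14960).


Product of moduli M = 11 · 16 · 17 · 5 = 14960.
Merge one congruence at a time:
  Start: x ≡ 3 (mod 11).
  Combine with x ≡ 15 (mod 16); new modulus lcm = 176.
    Write x = 3 + 11·t and substitute into x ≡ 15 (mod 16): 11·t ≡ 15 − 3 = 12 (mod 16).
    The inverse of 11 mod 16 is 3 (since 11·3 = 33 = 2·16 + 1), so t ≡ 3·12 = 36 ≡ 4 (mod 16).
    Then x = 3 + 11·4 = 47, valid modulo lcm(11, 16) = 176: x ≡ 47 (mod 176).
  Combine with x ≡ 12 (mod 17); new modulus lcm = 2992.
    Write x = 47 + 176·t and substitute into x ≡ 12 (mod 17): 176·t ≡ 12 − 47 = -35 (mod 17).
    Reduce coefficients mod 17: 6·t ≡ 16 (mod 17).
    The inverse of 6 mod 17 is 3 (since 6·3 = 18 = 1·17 + 1), so t ≡ 3·16 = 48 ≡ 14 (mod 17).
    Then x = 47 + 176·14 = 2511, valid modulo lcm(176, 17) = 2992: x ≡ 2511 (mod 2992).
  Combine with x ≡ 1 (mod 5); new modulus lcm = 14960.
    Write x = 2511 + 2992·t and substitute into x ≡ 1 (mod 5): 2992·t ≡ 1 − 2511 = -2510 (mod 5).
    Reduce coefficients mod 5: 2·t ≡ 0 (mod 5).
    The inverse of 2 mod 5 is 3 (since 2·3 = 6 = 1·5 + 1), so t ≡ 3·0 = 0 ≡ 0 (mod 5).
    Then x = 2511 + 2992·0 = 2511, valid modulo lcm(2992, 5) = 14960: x ≡ 2511 (mod 14960).
Verify against each original: 2511 mod 11 = 3, 2511 mod 16 = 15, 2511 mod 17 = 12, 2511 mod 5 = 1.

x ≡ 2511 (mod 14960).
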